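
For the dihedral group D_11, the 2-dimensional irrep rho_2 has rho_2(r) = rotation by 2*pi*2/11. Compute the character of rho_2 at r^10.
chi_{rho_2}(r^10) = 2*cos(2*pi*2*10/11) = 2*cos(4*pi/11)

Justification: rho_2(r^10) is rotation by angle 2*pi*2*10/11, whose trace is 2*cos(2*pi*2*10/11) = 2*cos(4*pi/11).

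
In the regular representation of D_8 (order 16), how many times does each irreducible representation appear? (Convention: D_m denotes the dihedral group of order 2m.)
Each irreducible V_i of dimension d_i appears with multiplicity d_i, i.e. rho_reg = (direct sum over all irreducibles V_i) d_i V_i. The irreducible dimensions for D_8 are 1, 1, 1, 1, 2, 2, 2: 4 irreducibles of dimension 1, each with multiplicity 1; 3 irreducibles of dimension 2, each with multiplicity 2. Total dimension 4*1*1 + 3*2*2 = 16 = |G|.

Reasoning: General theorem: in the regular representation of a finite group G, each irreducible appears with multiplicity equal to its dimension. Check: dim(rho_reg) = sum d_i^2 = 1 + 1 + 1 + 1 + 4 + 4 + 4 = 16 = |G|.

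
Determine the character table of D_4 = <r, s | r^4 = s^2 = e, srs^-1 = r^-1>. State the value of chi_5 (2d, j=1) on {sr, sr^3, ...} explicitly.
Conjugacy classes: {e} of size 1, {r^2} of size 1, {r^1, r^3} of size 2, {s, sr^2, ...} of size 2, {sr, sr^3, ...} of size 2.
Character table:
  irrep \ class              {e} (size 1)  {r^2} (size 1)  {r^1, r^3} (size 2)  {s, sr^2, ...} (size 2)  {sr, sr^3, ...} (size 2)
  chi_1 (triv)               1             1               1                    1                        1                       
  chi_2 (sign: r->1, s->-1)  1             1               1                    -1                       -1                      
  chi_3 (r->-1, s->1)        1             1               -1                   1                        -1                      
  chi_4 (r->-1, s->-1)       1             1               -1                   -1                       1                       
  chi_5 (2d, j=1)            2             -2              0                    0                        0                       

Spot check: chi_5 (2d, j=1) on {sr, sr^3, ...} = 0.

Why: D_4 has order 2*4 = 8 with 5 conjugacy classes, hence 5 irreducibles. Sum of squared dims 1 + 1 + 1 + 1 + 4 = 8 = |G|. Linear characters come from the abelianisation; the 2-dimensional irreps have character r^k -> 2*cos(2*pi*j*k/4), reflections -> 0.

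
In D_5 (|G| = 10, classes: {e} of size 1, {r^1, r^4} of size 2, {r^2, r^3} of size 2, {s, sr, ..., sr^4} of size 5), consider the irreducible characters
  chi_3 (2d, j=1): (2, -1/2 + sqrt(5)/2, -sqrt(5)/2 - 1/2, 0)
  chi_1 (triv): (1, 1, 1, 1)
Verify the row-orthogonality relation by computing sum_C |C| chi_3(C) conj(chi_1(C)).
Sum = 0; so <chi_3, chi_1> = 0 (distinct irreducibles are orthogonal).

Reasoning: Compute term by term over conjugacy classes (|C| * chi_3(C) * conj(chi_1(C))):
  1*(2)*conj(1) + 2*(-1/2 + sqrt(5)/2)*conj(1) + 2*(-sqrt(5)/2 - 1/2)*conj(1) + 5*(0)*conj(1)
  = (2) + (-1 + sqrt(5)) + (-sqrt(5) - 1) + (0)
  = 0.
Dividing by |G| = 10 gives 0/10 = 0, matching the row-orthogonality relation <chi_3, chi_1> = [chi_3 = chi_1].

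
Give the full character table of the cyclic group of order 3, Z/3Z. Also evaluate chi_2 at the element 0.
Character table of Z/3Z (irreps indexed chi_0,...,chi_2 with chi_k(m) = zeta_3^(k*m), zeta_3 = exp(2*pi*i/3)):
  irrep \ class  {0} (size 1)  {1} (size 1)    {2} (size 1)  
  chi_0          1             1               1             
  chi_1          1             exp(2*I*pi/3)   exp(-2*I*pi/3)
  chi_2          1             exp(-2*I*pi/3)  exp(2*I*pi/3) 

Spot check: chi_2(0) = zeta_3^(2*0) = zeta_3^0 = 1.

Justification: Z/3Z is abelian, so all 3 irreducible complex representations are 1-dimensional. They are given by chi_k(m) = zeta_3^(k*m) for k = 0,...,2. Row orthogonality: sum_m chi_k(m) conj(chi_l(m)) = 3 * [k = l].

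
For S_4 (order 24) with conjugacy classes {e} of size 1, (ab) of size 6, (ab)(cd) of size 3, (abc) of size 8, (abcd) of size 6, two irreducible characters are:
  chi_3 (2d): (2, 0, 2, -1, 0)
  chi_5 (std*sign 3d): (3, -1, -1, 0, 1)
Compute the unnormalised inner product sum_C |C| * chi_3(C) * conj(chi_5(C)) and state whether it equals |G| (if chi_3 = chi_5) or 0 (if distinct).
Sum = 0; so <chi_3, chi_5> = 0 (distinct irreducibles are orthogonal).

Compute term by term over conjugacy classes (|C| * chi_3(C) * conj(chi_5(C))):
  1*(2)*conj(3) + 6*(0)*conj(-1) + 3*(2)*conj(-1) + 8*(-1)*conj(0) + 6*(0)*conj(1)
  = (6) + (0) + (-6) + (0) + (0)
  = 0.
Dividing by |G| = 24 gives 0/24 = 0, matching the row-orthogonality relation <chi_3, chi_5> = [chi_3 = chi_5].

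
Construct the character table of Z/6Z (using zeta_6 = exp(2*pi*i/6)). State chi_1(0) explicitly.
Character table of Z/6Z (irreps indexed chi_0,...,chi_5 with chi_k(m) = zeta_6^(k*m), zeta_6 = exp(2*pi*i/6)):
  irrep \ class  {0} (size 1)  {1} (size 1)    {2} (size 1)    {3} (size 1)  {4} (size 1)    {5} (size 1)  
  chi_0          1             1               1               1             1               1             
  chi_1          1             exp(I*pi/3)     exp(2*I*pi/3)   -1            exp(-2*I*pi/3)  exp(-I*pi/3)  
  chi_2          1             exp(2*I*pi/3)   exp(-2*I*pi/3)  1             exp(2*I*pi/3)   exp(-2*I*pi/3)
  chi_3          1             -1              1               -1            1               -1            
  chi_4          1             exp(-2*I*pi/3)  exp(2*I*pi/3)   1             exp(-2*I*pi/3)  exp(2*I*pi/3) 
  chi_5          1             exp(-I*pi/3)    exp(-2*I*pi/3)  -1            exp(2*I*pi/3)   exp(I*pi/3)   

Spot check: chi_1(0) = zeta_6^(1*0) = zeta_6^0 = 1.

Working: Z/6Z is abelian, so all 6 irreducible complex representations are 1-dimensional. They are given by chi_k(m) = zeta_6^(k*m) for k = 0,...,5. Row orthogonality: sum_m chi_k(m) conj(chi_l(m)) = 6 * [k = l].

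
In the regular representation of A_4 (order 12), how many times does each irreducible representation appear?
Each irreducible V_i of dimension d_i appears with multiplicity d_i, i.e. rho_reg = (direct sum over all irreducibles V_i) d_i V_i. The irreducible dimensions for A_4 are 1, 1, 1, 3: 3 irreducibles of dimension 1, each with multiplicity 1; 1 irreducible of dimension 3, with multiplicity 3. Total dimension 3*1*1 + 1*3*3 = 12 = |G|.

Derivation: General theorem: in the regular representation of a finite group G, each irreducible appears with multiplicity equal to its dimension. Check: dim(rho_reg) = sum d_i^2 = 1 + 1 + 1 + 9 = 12 = |G|.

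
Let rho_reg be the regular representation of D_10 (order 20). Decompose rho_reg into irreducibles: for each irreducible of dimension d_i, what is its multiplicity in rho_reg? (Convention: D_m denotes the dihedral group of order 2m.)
Each irreducible V_i of dimension d_i appears with multiplicity d_i, i.e. rho_reg = (direct sum over all irreducibles V_i) d_i V_i. The irreducible dimensions for D_10 are 1, 1, 1, 1, 2, 2, 2, 2: 4 irreducibles of dimension 1, each with multiplicity 1; 4 irreducibles of dimension 2, each with multiplicity 2. Total dimension 4*1*1 + 4*2*2 = 20 = |G|.

Argument: General theorem: in the regular representation of a finite group G, each irreducible appears with multiplicity equal to its dimension. Check: dim(rho_reg) = sum d_i^2 = 1 + 1 + 1 + 1 + 4 + 4 + 4 + 4 = 20 = |G|.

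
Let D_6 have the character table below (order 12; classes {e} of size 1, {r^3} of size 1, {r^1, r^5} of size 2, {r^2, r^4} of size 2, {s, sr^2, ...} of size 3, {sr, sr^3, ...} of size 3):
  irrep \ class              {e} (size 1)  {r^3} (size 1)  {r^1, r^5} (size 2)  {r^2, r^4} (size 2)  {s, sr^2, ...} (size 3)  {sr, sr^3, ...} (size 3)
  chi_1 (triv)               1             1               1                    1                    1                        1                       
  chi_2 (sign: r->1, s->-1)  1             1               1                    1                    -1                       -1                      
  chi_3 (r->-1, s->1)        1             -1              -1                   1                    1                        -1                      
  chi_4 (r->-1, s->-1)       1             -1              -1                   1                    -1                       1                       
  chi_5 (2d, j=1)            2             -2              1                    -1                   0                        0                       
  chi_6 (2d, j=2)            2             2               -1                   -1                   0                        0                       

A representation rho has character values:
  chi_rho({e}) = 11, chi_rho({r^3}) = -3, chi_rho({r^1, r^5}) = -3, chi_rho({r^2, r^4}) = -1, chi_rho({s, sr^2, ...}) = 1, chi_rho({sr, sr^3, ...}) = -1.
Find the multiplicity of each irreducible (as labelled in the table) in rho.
Multiplicities: chi_1: 0, chi_2: 0, chi_3: 2, chi_4: 1, chi_5: 2, chi_6: 2.

Justification: Use <chi_rho, chi> = (1/|G|) sum_C |C| * chi_rho(C) * conj(chi(C)) with |G| = 12 for each irreducible chi in the table:
  <chi_rho, chi_1> = (1/12)[1*(11)*conj(1) + 1*(-3)*conj(1) + 2*(-3)*conj(1) + 2*(-1)*conj(1) + 3*(1)*conj(1) + 3*(-1)*conj(1)]
      = (1/12)[(11) + (-3) + (-6) + (-2) + (3) + (-3)] = 0/12 = 0
  <chi_rho, chi_2> = (1/12)[1*(11)*conj(1) + 1*(-3)*conj(1) + 2*(-3)*conj(1) + 2*(-1)*conj(1) + 3*(1)*conj(-1) + 3*(-1)*conj(-1)]
      = (1/12)[(11) + (-3) + (-6) + (-2) + (-3) + (3)] = 0/12 = 0
  <chi_rho, chi_3> = (1/12)[1*(11)*conj(1) + 1*(-3)*conj(-1) + 2*(-3)*conj(-1) + 2*(-1)*conj(1) + 3*(1)*conj(1) + 3*(-1)*conj(-1)]
      = (1/12)[(11) + (3) + (6) + (-2) + (3) + (3)] = 24/12 = 2
  <chi_rho, chi_4> = (1/12)[1*(11)*conj(1) + 1*(-3)*conj(-1) + 2*(-3)*conj(-1) + 2*(-1)*conj(1) + 3*(1)*conj(-1) + 3*(-1)*conj(1)]
      = (1/12)[(11) + (3) + (6) + (-2) + (-3) + (-3)] = 12/12 = 1
  <chi_rho, chi_5> = (1/12)[1*(11)*conj(2) + 1*(-3)*conj(-2) + 2*(-3)*conj(1) + 2*(-1)*conj(-1) + 3*(1)*conj(0) + 3*(-1)*conj(0)]
      = (1/12)[(22) + (6) + (-6) + (2) + (0) + (0)] = 24/12 = 2
  <chi_rho, chi_6> = (1/12)[1*(11)*conj(2) + 1*(-3)*conj(2) + 2*(-3)*conj(-1) + 2*(-1)*conj(-1) + 3*(1)*conj(0) + 3*(-1)*conj(0)]
      = (1/12)[(22) + (-6) + (6) + (2) + (0) + (0)] = 24/12 = 2
Dimension check: dim(rho) = sum (mult * dim) = 0*1 + 0*1 + 2*1 + 1*1 + 2*2 + 2*2 = 11 = chi_rho(e) = 11.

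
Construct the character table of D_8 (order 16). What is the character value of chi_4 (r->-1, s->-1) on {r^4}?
Conjugacy classes: {e} of size 1, {r^4} of size 1, {r^1, r^7} of size 2, {r^2, r^6} of size 2, {r^3, r^5} of size 2, {s, sr^2, ...} of size 4, {sr, sr^3, ...} of size 4.
Character table:
  irrep \ class              {e} (size 1)  {r^4} (size 1)  {r^1, r^7} (size 2)  {r^2, r^6} (size 2)  {r^3, r^5} (size 2)  {s, sr^2, ...} (size 4)  {sr, sr^3, ...} (size 4)
  chi_1 (triv)               1             1               1                    1                    1                    1                        1                       
  chi_2 (sign: r->1, s->-1)  1             1               1                    1                    1                    -1                       -1                      
  chi_3 (r->-1, s->1)        1             1               -1                   1                    -1                   1                        -1                      
  chi_4 (r->-1, s->-1)       1             1               -1                   1                    -1                   -1                       1                       
  chi_5 (2d, j=1)            2             -2              sqrt(2)              0                    -sqrt(2)             0                        0                       
  chi_6 (2d, j=2)            2             2               0                    -2                   0                    0                        0                       
  chi_7 (2d, j=3)            2             -2              -sqrt(2)             0                    sqrt(2)              0                        0                       

Spot check: chi_4 (r->-1, s->-1) on {r^4} = 1.

Why: D_8 has order 2*8 = 16 with 7 conjugacy classes, hence 7 irreducibles. Sum of squared dims 1 + 1 + 1 + 1 + 4 + 4 + 4 = 16 = |G|. Linear characters come from the abelianisation; the 2-dimensional irreps have character r^k -> 2*cos(2*pi*j*k/8), reflections -> 0.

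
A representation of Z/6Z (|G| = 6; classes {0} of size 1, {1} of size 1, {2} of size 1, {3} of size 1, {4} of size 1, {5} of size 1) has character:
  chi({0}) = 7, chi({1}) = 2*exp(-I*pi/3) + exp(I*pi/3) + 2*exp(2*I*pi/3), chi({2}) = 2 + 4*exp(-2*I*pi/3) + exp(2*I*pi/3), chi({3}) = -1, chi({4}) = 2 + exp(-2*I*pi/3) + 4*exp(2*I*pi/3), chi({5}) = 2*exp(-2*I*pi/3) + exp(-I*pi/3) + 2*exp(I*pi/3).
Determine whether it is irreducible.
Not irreducible (reducible): <chi, chi> = 11 > 1.

<chi, chi> = (1/|G|) sum_C |C| * |chi(C)|^2 = (1/6)[1*|7|^2 + 1*|2*exp(-I*pi/3) + exp(I*pi/3) + 2*exp(2*I*pi/3)|^2 + 1*|2 + 4*exp(-2*I*pi/3) + exp(2*I*pi/3)|^2 + 1*|-1|^2 + 1*|2 + exp(-2*I*pi/3) + 4*exp(2*I*pi/3)|^2 + 1*|2*exp(-2*I*pi/3) + exp(-I*pi/3) + 2*exp(I*pi/3)|^2]
  = (1/6)[(49) + (1) + (7) + (1) + (7) + (1)] = 66/6 = 11.
(Exp terms are combined using exp(i*s)*conj(exp(i*t)) = exp(i*(s-t)), and sums of them are collapsed using the identity that for every m > 1 the m distinct m-th roots of unity sum to 0, e.g. 1 + exp(2*I*pi/3) + exp(-2*I*pi/3) = 0.)
A character is irreducible iff <chi, chi> = 1, so this representation is reducible.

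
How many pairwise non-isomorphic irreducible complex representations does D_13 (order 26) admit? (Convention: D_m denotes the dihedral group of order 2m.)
8

Working: The number of irreducible complex representations of a finite group equals its number of conjugacy classes. D_13 has 8 conjugacy classes ((n+3)/2 for n odd), so D_13 (order 26) has exactly 8 irreducible complex representations.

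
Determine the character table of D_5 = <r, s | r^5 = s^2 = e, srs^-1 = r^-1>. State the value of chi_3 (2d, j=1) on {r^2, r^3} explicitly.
Conjugacy classes: {e} of size 1, {r^1, r^4} of size 2, {r^2, r^3} of size 2, {s, sr, ..., sr^4} of size 5.
Character table:
  irrep \ class              {e} (size 1)  {r^1, r^4} (size 2)  {r^2, r^3} (size 2)  {s, sr, ..., sr^4} (size 5)
  chi_1 (triv)               1             1                    1                    1                          
  chi_2 (sign: r->1, s->-1)  1             1                    1                    -1                         
  chi_3 (2d, j=1)            2             -1/2 + sqrt(5)/2     -sqrt(5)/2 - 1/2     0                          
  chi_4 (2d, j=2)            2             -sqrt(5)/2 - 1/2     -1/2 + sqrt(5)/2     0                          

Spot check: chi_3 (2d, j=1) on {r^2, r^3} = -sqrt(5)/2 - 1/2.

Explanation: D_5 has order 2*5 = 10 with 4 conjugacy classes, hence 4 irreducibles. Sum of squared dims 1 + 1 + 4 + 4 = 10 = |G|. Linear characters come from the abelianisation; the 2-dimensional irreps have character r^k -> 2*cos(2*pi*j*k/5), reflections -> 0.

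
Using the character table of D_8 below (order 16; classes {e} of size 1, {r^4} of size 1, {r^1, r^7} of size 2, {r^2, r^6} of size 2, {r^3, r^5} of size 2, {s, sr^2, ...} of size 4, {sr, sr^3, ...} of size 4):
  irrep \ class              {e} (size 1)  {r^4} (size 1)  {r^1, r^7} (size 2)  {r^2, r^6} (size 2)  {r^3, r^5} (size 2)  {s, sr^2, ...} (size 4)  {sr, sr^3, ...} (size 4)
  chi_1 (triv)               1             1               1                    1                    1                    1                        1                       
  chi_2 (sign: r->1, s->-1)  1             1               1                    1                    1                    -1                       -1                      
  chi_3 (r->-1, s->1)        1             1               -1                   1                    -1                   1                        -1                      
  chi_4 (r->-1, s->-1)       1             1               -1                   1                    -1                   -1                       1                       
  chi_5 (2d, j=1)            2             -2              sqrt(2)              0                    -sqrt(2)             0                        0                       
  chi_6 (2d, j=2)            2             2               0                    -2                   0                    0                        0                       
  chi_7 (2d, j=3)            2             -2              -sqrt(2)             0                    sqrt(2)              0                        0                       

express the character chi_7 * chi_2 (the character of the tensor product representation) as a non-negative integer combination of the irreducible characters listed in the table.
chi_7 tensor chi_2 = chi_7 (all other irreducibles have multiplicity 0).

Proof sketch: The character of a tensor product is the pointwise product (chi_7 * chi_2)(C) = chi_7(C) * chi_2(C):
  {e}: (2)*(1), {r^4}: (-2)*(1), {r^1, r^7}: (-sqrt(2))*(1), {r^2, r^6}: (0)*(1), {r^3, r^5}: (sqrt(2))*(1), {s, sr^2, ...}: (0)*(-1), {sr, sr^3, ...}: (0)*(-1)
so (chi_7 * chi_2) takes values
  {e} -> 2, {r^4} -> -2, {r^1, r^7} -> -sqrt(2), {r^2, r^6} -> 0, {r^3, r^5} -> sqrt(2), {s, sr^2, ...} -> 0, {sr, sr^3, ...} -> 0.
Now take the inner product of this character with each irreducible chi from the table, <chi_7*chi_2, chi> = (1/16) sum_C |C| (chi_7*chi_2)(C) conj(chi(C)):
  <chi_7*chi_2, chi_1> = (1/16)[1*(2)*conj(1) + 1*(-2)*conj(1) + 2*(-sqrt(2))*conj(1) + 2*(0)*conj(1) + 2*(sqrt(2))*conj(1) + 4*(0)*conj(1) + 4*(0)*conj(1)]
      = (1/16)[(2) + (-2) + (-2*sqrt(2)) + (0) + (2*sqrt(2)) + (0) + (0)] = 0/16 = 0
  <chi_7*chi_2, chi_2> = (1/16)[1*(2)*conj(1) + 1*(-2)*conj(1) + 2*(-sqrt(2))*conj(1) + 2*(0)*conj(1) + 2*(sqrt(2))*conj(1) + 4*(0)*conj(-1) + 4*(0)*conj(-1)]
      = (1/16)[(2) + (-2) + (-2*sqrt(2)) + (0) + (2*sqrt(2)) + (0) + (0)] = 0/16 = 0
  <chi_7*chi_2, chi_3> = (1/16)[1*(2)*conj(1) + 1*(-2)*conj(1) + 2*(-sqrt(2))*conj(-1) + 2*(0)*conj(1) + 2*(sqrt(2))*conj(-1) + 4*(0)*conj(1) + 4*(0)*conj(-1)]
      = (1/16)[(2) + (-2) + (2*sqrt(2)) + (0) + (-2*sqrt(2)) + (0) + (0)] = 0/16 = 0
  <chi_7*chi_2, chi_4> = (1/16)[1*(2)*conj(1) + 1*(-2)*conj(1) + 2*(-sqrt(2))*conj(-1) + 2*(0)*conj(1) + 2*(sqrt(2))*conj(-1) + 4*(0)*conj(-1) + 4*(0)*conj(1)]
      = (1/16)[(2) + (-2) + (2*sqrt(2)) + (0) + (-2*sqrt(2)) + (0) + (0)] = 0/16 = 0
  <chi_7*chi_2, chi_5> = (1/16)[1*(2)*conj(2) + 1*(-2)*conj(-2) + 2*(-sqrt(2))*conj(sqrt(2)) + 2*(0)*conj(0) + 2*(sqrt(2))*conj(-sqrt(2)) + 4*(0)*conj(0) + 4*(0)*conj(0)]
      = (1/16)[(4) + (4) + (-4) + (0) + (-4) + (0) + (0)] = 0/16 = 0
  <chi_7*chi_2, chi_6> = (1/16)[1*(2)*conj(2) + 1*(-2)*conj(2) + 2*(-sqrt(2))*conj(0) + 2*(0)*conj(-2) + 2*(sqrt(2))*conj(0) + 4*(0)*conj(0) + 4*(0)*conj(0)]
      = (1/16)[(4) + (-4) + (0) + (0) + (0) + (0) + (0)] = 0/16 = 0
  <chi_7*chi_2, chi_7> = (1/16)[1*(2)*conj(2) + 1*(-2)*conj(-2) + 2*(-sqrt(2))*conj(-sqrt(2)) + 2*(0)*conj(0) + 2*(sqrt(2))*conj(sqrt(2)) + 4*(0)*conj(0) + 4*(0)*conj(0)]
      = (1/16)[(4) + (4) + (4) + (0) + (4) + (0) + (0)] = 16/16 = 1
Hence the multiplicities are chi_7: 1. Dimension check: dim(chi_7)*dim(chi_2) = 2*1 = 2 and sum (mult * dim) = 1*2 = 2.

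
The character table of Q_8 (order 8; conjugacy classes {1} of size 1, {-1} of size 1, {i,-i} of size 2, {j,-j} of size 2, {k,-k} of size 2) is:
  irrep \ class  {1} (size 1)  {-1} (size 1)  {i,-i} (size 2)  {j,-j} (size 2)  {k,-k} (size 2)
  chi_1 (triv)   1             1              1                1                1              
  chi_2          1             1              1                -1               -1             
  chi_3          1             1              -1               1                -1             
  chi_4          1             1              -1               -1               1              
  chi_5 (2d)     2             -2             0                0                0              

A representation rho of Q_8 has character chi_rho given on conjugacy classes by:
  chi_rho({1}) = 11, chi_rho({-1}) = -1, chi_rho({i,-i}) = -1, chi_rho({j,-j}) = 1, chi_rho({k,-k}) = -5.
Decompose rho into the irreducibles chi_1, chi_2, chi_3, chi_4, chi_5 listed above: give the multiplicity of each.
Multiplicities: chi_1: 0, chi_2: 2, chi_3: 3, chi_4: 0, chi_5: 3.

Derivation: Use <chi_rho, chi> = (1/|G|) sum_C |C| * chi_rho(C) * conj(chi(C)) with |G| = 8 for each irreducible chi in the table:
  <chi_rho, chi_1> = (1/8)[1*(11)*conj(1) + 1*(-1)*conj(1) + 2*(-1)*conj(1) + 2*(1)*conj(1) + 2*(-5)*conj(1)]
      = (1/8)[(11) + (-1) + (-2) + (2) + (-10)] = 0/8 = 0
  <chi_rho, chi_2> = (1/8)[1*(11)*conj(1) + 1*(-1)*conj(1) + 2*(-1)*conj(1) + 2*(1)*conj(-1) + 2*(-5)*conj(-1)]
      = (1/8)[(11) + (-1) + (-2) + (-2) + (10)] = 16/8 = 2
  <chi_rho, chi_3> = (1/8)[1*(11)*conj(1) + 1*(-1)*conj(1) + 2*(-1)*conj(-1) + 2*(1)*conj(1) + 2*(-5)*conj(-1)]
      = (1/8)[(11) + (-1) + (2) + (2) + (10)] = 24/8 = 3
  <chi_rho, chi_4> = (1/8)[1*(11)*conj(1) + 1*(-1)*conj(1) + 2*(-1)*conj(-1) + 2*(1)*conj(-1) + 2*(-5)*conj(1)]
      = (1/8)[(11) + (-1) + (2) + (-2) + (-10)] = 0/8 = 0
  <chi_rho, chi_5> = (1/8)[1*(11)*conj(2) + 1*(-1)*conj(-2) + 2*(-1)*conj(0) + 2*(1)*conj(0) + 2*(-5)*conj(0)]
      = (1/8)[(22) + (2) + (0) + (0) + (0)] = 24/8 = 3
Dimension check: dim(rho) = sum (mult * dim) = 0*1 + 2*1 + 3*1 + 0*1 + 3*2 = 11 = chi_rho(e) = 11.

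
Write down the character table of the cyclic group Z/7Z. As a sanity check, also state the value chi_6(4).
Character table of Z/7Z (irreps indexed chi_0,...,chi_6 with chi_k(m) = zeta_7^(k*m), zeta_7 = exp(2*pi*i/7)):
  irrep \ class  {0} (size 1)  {1} (size 1)    {2} (size 1)    {3} (size 1)    {4} (size 1)    {5} (size 1)    {6} (size 1)  
  chi_0          1             1               1               1               1               1               1             
  chi_1          1             exp(2*I*pi/7)   exp(4*I*pi/7)   exp(6*I*pi/7)   exp(-6*I*pi/7)  exp(-4*I*pi/7)  exp(-2*I*pi/7)
  chi_2          1             exp(4*I*pi/7)   exp(-6*I*pi/7)  exp(-2*I*pi/7)  exp(2*I*pi/7)   exp(6*I*pi/7)   exp(-4*I*pi/7)
  chi_3          1             exp(6*I*pi/7)   exp(-2*I*pi/7)  exp(4*I*pi/7)   exp(-4*I*pi/7)  exp(2*I*pi/7)   exp(-6*I*pi/7)
  chi_4          1             exp(-6*I*pi/7)  exp(2*I*pi/7)   exp(-4*I*pi/7)  exp(4*I*pi/7)   exp(-2*I*pi/7)  exp(6*I*pi/7) 
  chi_5          1             exp(-4*I*pi/7)  exp(6*I*pi/7)   exp(2*I*pi/7)   exp(-2*I*pi/7)  exp(-6*I*pi/7)  exp(4*I*pi/7) 
  chi_6          1             exp(-2*I*pi/7)  exp(-4*I*pi/7)  exp(-6*I*pi/7)  exp(6*I*pi/7)   exp(4*I*pi/7)   exp(2*I*pi/7) 

Spot check: chi_6(4) = zeta_7^(6*4) = zeta_7^24 = exp(6*I*pi/7).

Working: Z/7Z is abelian, so all 7 irreducible complex representations are 1-dimensional. They are given by chi_k(m) = zeta_7^(k*m) for k = 0,...,6. Row orthogonality: sum_m chi_k(m) conj(chi_l(m)) = 7 * [k = l].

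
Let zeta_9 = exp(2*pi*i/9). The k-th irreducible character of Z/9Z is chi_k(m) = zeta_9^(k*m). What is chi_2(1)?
chi_2(1) = zeta_9^2 = exp(4*I*pi/9)

chi_2(1) = zeta_9^(2*1) = zeta_9^2. Since zeta_9^9 = 1, this equals zeta_9^2 = exp(2*pi*i*2/9) = exp(4*I*pi/9).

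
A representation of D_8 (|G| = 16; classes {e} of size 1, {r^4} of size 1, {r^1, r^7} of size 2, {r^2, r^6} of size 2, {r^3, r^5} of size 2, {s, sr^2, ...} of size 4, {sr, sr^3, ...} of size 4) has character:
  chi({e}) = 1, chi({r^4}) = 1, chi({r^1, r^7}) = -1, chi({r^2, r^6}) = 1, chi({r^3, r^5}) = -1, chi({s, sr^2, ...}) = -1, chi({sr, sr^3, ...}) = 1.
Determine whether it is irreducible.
Irreducible: <chi, chi> = 1.

Derivation: <chi, chi> = (1/|G|) sum_C |C| * |chi(C)|^2 = (1/16)[1*|1|^2 + 1*|1|^2 + 2*|-1|^2 + 2*|1|^2 + 2*|-1|^2 + 4*|-1|^2 + 4*|1|^2]
  = (1/16)[(1) + (1) + (2) + (2) + (2) + (4) + (4)] = 16/16 = 1.
A character is irreducible iff <chi, chi> = 1, so this representation is irreducible.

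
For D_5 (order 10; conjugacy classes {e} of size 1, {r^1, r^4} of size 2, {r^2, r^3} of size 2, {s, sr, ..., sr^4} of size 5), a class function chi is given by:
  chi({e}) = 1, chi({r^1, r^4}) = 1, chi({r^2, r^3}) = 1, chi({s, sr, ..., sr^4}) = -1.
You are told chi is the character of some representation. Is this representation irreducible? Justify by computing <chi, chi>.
Irreducible: <chi, chi> = 1.

Justification: <chi, chi> = (1/|G|) sum_C |C| * |chi(C)|^2 = (1/10)[1*|1|^2 + 2*|1|^2 + 2*|1|^2 + 5*|-1|^2]
  = (1/10)[(1) + (2) + (2) + (5)] = 10/10 = 1.
A character is irreducible iff <chi, chi> = 1, so this representation is irreducible.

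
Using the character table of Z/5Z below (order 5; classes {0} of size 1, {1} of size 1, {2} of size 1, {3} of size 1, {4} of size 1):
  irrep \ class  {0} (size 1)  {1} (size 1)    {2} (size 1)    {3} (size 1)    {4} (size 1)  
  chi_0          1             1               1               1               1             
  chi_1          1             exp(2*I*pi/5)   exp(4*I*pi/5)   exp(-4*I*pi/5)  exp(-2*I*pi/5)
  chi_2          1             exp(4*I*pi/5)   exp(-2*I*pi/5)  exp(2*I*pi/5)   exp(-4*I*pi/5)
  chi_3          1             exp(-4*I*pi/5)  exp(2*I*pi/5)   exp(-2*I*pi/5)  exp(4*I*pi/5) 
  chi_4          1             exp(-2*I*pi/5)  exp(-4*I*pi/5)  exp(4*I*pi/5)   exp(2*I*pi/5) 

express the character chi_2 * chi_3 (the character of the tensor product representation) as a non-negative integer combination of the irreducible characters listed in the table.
chi_2 tensor chi_3 = chi_0 (all other irreducibles have multiplicity 0).

Explanation: The character of a tensor product is the pointwise product (chi_2 * chi_3)(C) = chi_2(C) * chi_3(C):
  {0}: (1)*(1), {1}: (exp(4*I*pi/5))*(exp(-4*I*pi/5)), {2}: (exp(-2*I*pi/5))*(exp(2*I*pi/5)), {3}: (exp(2*I*pi/5))*(exp(-2*I*pi/5)), {4}: (exp(-4*I*pi/5))*(exp(4*I*pi/5))
so (chi_2 * chi_3) takes values
  {0} -> 1, {1} -> 1, {2} -> 1, {3} -> 1, {4} -> 1.
Now take the inner product of this character with each irreducible chi from the table, <chi_2*chi_3, chi> = (1/5) sum_C |C| (chi_2*chi_3)(C) conj(chi(C)):
  <chi_2*chi_3, chi_0> = (1/5)[1*(1)*conj(1) + 1*(1)*conj(1) + 1*(1)*conj(1) + 1*(1)*conj(1) + 1*(1)*conj(1)]
      = (1/5)[(1) + (1) + (1) + (1) + (1)] = 5/5 = 1
  <chi_2*chi_3, chi_1> = (1/5)[1*(1)*conj(1) + 1*(1)*conj(exp(2*I*pi/5)) + 1*(1)*conj(exp(4*I*pi/5)) + 1*(1)*conj(exp(-4*I*pi/5)) + 1*(1)*conj(exp(-2*I*pi/5))]
      = (1/5)[(1) + (exp(-2*I*pi/5)) + (exp(-4*I*pi/5)) + (exp(4*I*pi/5)) + (exp(2*I*pi/5))] = 0/5 = 0
  <chi_2*chi_3, chi_2> = (1/5)[1*(1)*conj(1) + 1*(1)*conj(exp(4*I*pi/5)) + 1*(1)*conj(exp(-2*I*pi/5)) + 1*(1)*conj(exp(2*I*pi/5)) + 1*(1)*conj(exp(-4*I*pi/5))]
      = (1/5)[(1) + (exp(-4*I*pi/5)) + (exp(2*I*pi/5)) + (exp(-2*I*pi/5)) + (exp(4*I*pi/5))] = 0/5 = 0
  <chi_2*chi_3, chi_3> = (1/5)[1*(1)*conj(1) + 1*(1)*conj(exp(-4*I*pi/5)) + 1*(1)*conj(exp(2*I*pi/5)) + 1*(1)*conj(exp(-2*I*pi/5)) + 1*(1)*conj(exp(4*I*pi/5))]
      = (1/5)[(1) + (exp(4*I*pi/5)) + (exp(-2*I*pi/5)) + (exp(2*I*pi/5)) + (exp(-4*I*pi/5))] = 0/5 = 0
  <chi_2*chi_3, chi_4> = (1/5)[1*(1)*conj(1) + 1*(1)*conj(exp(-2*I*pi/5)) + 1*(1)*conj(exp(-4*I*pi/5)) + 1*(1)*conj(exp(4*I*pi/5)) + 1*(1)*conj(exp(2*I*pi/5))]
      = (1/5)[(1) + (exp(2*I*pi/5)) + (exp(4*I*pi/5)) + (exp(-4*I*pi/5)) + (exp(-2*I*pi/5))] = 0/5 = 0
(Exp terms are combined using exp(i*s)*conj(exp(i*t)) = exp(i*(s-t)), and sums of them are collapsed using the identity that for every m > 1 the m distinct m-th roots of unity sum to 0, e.g. 1 + exp(2*I*pi/3) + exp(-2*I*pi/3) = 0.)
Hence the multiplicities are chi_0: 1. Dimension check: dim(chi_2)*dim(chi_3) = 1*1 = 1 and sum (mult * dim) = 1*1 = 1.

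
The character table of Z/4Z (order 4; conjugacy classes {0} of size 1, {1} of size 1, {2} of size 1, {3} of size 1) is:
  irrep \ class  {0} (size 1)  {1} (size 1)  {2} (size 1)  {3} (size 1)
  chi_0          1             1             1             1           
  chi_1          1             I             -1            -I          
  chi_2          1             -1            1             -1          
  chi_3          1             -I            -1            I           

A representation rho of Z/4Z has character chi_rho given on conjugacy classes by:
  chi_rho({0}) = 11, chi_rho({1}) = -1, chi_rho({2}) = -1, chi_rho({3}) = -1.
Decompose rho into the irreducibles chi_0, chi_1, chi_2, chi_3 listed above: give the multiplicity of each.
Multiplicities: chi_0: 2, chi_1: 3, chi_2: 3, chi_3: 3.

Proof sketch: Use <chi_rho, chi> = (1/|G|) sum_C |C| * chi_rho(C) * conj(chi(C)) with |G| = 4 for each irreducible chi in the table:
  <chi_rho, chi_0> = (1/4)[1*(11)*conj(1) + 1*(-1)*conj(1) + 1*(-1)*conj(1) + 1*(-1)*conj(1)]
      = (1/4)[(11) + (-1) + (-1) + (-1)] = 8/4 = 2
  <chi_rho, chi_1> = (1/4)[1*(11)*conj(1) + 1*(-1)*conj(I) + 1*(-1)*conj(-1) + 1*(-1)*conj(-I)]
      = (1/4)[(11) + (I) + (1) + (-I)] = 12/4 = 3
  <chi_rho, chi_2> = (1/4)[1*(11)*conj(1) + 1*(-1)*conj(-1) + 1*(-1)*conj(1) + 1*(-1)*conj(-1)]
      = (1/4)[(11) + (1) + (-1) + (1)] = 12/4 = 3
  <chi_rho, chi_3> = (1/4)[1*(11)*conj(1) + 1*(-1)*conj(-I) + 1*(-1)*conj(-1) + 1*(-1)*conj(I)]
      = (1/4)[(11) + (-I) + (1) + (I)] = 12/4 = 3
(Exp terms are combined using exp(i*s)*conj(exp(i*t)) = exp(i*(s-t)), and sums of them are collapsed using the identity that for every m > 1 the m distinct m-th roots of unity sum to 0, e.g. 1 + exp(2*I*pi/3) + exp(-2*I*pi/3) = 0.)
Dimension check: dim(rho) = sum (mult * dim) = 2*1 + 3*1 + 3*1 + 3*1 = 11 = chi_rho(e) = 11.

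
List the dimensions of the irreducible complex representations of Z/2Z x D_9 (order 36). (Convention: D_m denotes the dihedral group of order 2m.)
Dimensions: 1, 1, 1, 1, 2, 2, 2, 2, 2, 2, 2, 2

Explanation: There are 12 irreducibles (= number of conjugacy classes). Their dimensions d_i satisfy sum d_i^2 = |G| = 36: 1 + 1 + 1 + 1 + 4 + 4 + 4 + 4 + 4 + 4 + 4 + 4 = 36. (For the product with Z/2Z: each of the 2 1-dim characters of Z/2Z tensors with each irrep of D_9, giving 2 copies of each D_9-dimension.)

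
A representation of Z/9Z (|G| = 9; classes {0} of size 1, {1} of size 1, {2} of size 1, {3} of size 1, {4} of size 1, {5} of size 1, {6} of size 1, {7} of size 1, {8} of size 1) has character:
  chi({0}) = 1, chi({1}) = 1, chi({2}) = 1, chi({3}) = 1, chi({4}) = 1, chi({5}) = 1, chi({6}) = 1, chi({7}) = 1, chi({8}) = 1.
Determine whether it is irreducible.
Irreducible: <chi, chi> = 1.

Justification: <chi, chi> = (1/|G|) sum_C |C| * |chi(C)|^2 = (1/9)[1*|1|^2 + 1*|1|^2 + 1*|1|^2 + 1*|1|^2 + 1*|1|^2 + 1*|1|^2 + 1*|1|^2 + 1*|1|^2 + 1*|1|^2]
  = (1/9)[(1) + (1) + (1) + (1) + (1) + (1) + (1) + (1) + (1)] = 9/9 = 1.
(Exp terms are combined using exp(i*s)*conj(exp(i*t)) = exp(i*(s-t)), and sums of them are collapsed using the identity that for every m > 1 the m distinct m-th roots of unity sum to 0, e.g. 1 + exp(2*I*pi/3) + exp(-2*I*pi/3) = 0.)
A character is irreducible iff <chi, chi> = 1, so this representation is irreducible.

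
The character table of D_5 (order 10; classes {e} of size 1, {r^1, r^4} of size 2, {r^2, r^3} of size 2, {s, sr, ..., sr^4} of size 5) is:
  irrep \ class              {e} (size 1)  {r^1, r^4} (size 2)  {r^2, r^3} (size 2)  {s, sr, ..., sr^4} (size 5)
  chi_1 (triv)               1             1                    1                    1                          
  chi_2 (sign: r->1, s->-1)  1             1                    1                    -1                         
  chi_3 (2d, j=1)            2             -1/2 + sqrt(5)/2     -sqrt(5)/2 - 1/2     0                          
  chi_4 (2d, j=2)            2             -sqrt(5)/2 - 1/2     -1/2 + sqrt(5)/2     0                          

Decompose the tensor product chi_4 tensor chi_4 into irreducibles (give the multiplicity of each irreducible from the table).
chi_4 tensor chi_4 = chi_1 + chi_2 + chi_3 (all other irreducibles have multiplicity 0).

Reasoning: The character of a tensor product is the pointwise product (chi_4 * chi_4)(C) = chi_4(C) * chi_4(C):
  {e}: (2)*(2), {r^1, r^4}: (-sqrt(5)/2 - 1/2)*(-sqrt(5)/2 - 1/2), {r^2, r^3}: (-1/2 + sqrt(5)/2)*(-1/2 + sqrt(5)/2), {s, sr, ..., sr^4}: (0)*(0)
so (chi_4 * chi_4) takes values
  {e} -> 4, {r^1, r^4} -> sqrt(5)/2 + 3/2, {r^2, r^3} -> 3/2 - sqrt(5)/2, {s, sr, ..., sr^4} -> 0.
Now take the inner product of this character with each irreducible chi from the table, <chi_4*chi_4, chi> = (1/10) sum_C |C| (chi_4*chi_4)(C) conj(chi(C)):
  <chi_4*chi_4, chi_1> = (1/10)[1*(4)*conj(1) + 2*(sqrt(5)/2 + 3/2)*conj(1) + 2*(3/2 - sqrt(5)/2)*conj(1) + 5*(0)*conj(1)]
      = (1/10)[(4) + (sqrt(5) + 3) + (3 - sqrt(5)) + (0)] = 10/10 = 1
  <chi_4*chi_4, chi_2> = (1/10)[1*(4)*conj(1) + 2*(sqrt(5)/2 + 3/2)*conj(1) + 2*(3/2 - sqrt(5)/2)*conj(1) + 5*(0)*conj(-1)]
      = (1/10)[(4) + (sqrt(5) + 3) + (3 - sqrt(5)) + (0)] = 10/10 = 1
  <chi_4*chi_4, chi_3> = (1/10)[1*(4)*conj(2) + 2*(sqrt(5)/2 + 3/2)*conj(-1/2 + sqrt(5)/2) + 2*(3/2 - sqrt(5)/2)*conj(-sqrt(5)/2 - 1/2) + 5*(0)*conj(0)]
      = (1/10)[(8) + (1 + sqrt(5)) + (1 - sqrt(5)) + (0)] = 10/10 = 1
  <chi_4*chi_4, chi_4> = (1/10)[1*(4)*conj(2) + 2*(sqrt(5)/2 + 3/2)*conj(-sqrt(5)/2 - 1/2) + 2*(3/2 - sqrt(5)/2)*conj(-1/2 + sqrt(5)/2) + 5*(0)*conj(0)]
      = (1/10)[(8) + (-2*sqrt(5) - 4) + (-4 + 2*sqrt(5)) + (0)] = 0/10 = 0
Hence the multiplicities are chi_1: 1, chi_2: 1, chi_3: 1. Dimension check: dim(chi_4)*dim(chi_4) = 2*2 = 4 and sum (mult * dim) = 1*1 + 1*1 + 1*2 = 4.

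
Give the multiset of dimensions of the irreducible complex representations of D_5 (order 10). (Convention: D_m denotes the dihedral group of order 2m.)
Dimensions: 1, 1, 2, 2

Justification: There are 4 irreducibles (= number of conjugacy classes). Their dimensions d_i satisfy sum d_i^2 = |G| = 10: 1 + 1 + 4 + 4 = 10.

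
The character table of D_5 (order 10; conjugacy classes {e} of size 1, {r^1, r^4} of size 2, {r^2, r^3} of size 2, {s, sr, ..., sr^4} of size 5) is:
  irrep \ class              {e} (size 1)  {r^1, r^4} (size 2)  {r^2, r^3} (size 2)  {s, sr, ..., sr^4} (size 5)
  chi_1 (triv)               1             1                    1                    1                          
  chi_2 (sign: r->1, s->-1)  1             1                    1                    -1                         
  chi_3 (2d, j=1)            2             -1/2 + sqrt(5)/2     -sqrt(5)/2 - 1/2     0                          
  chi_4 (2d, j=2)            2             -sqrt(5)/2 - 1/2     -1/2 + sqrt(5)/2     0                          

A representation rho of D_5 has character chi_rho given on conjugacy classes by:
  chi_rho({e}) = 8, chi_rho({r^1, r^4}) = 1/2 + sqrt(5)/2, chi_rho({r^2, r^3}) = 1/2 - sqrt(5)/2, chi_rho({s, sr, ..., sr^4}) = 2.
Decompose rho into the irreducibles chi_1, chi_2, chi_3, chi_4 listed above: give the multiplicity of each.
Multiplicities: chi_1: 2, chi_2: 0, chi_3: 2, chi_4: 1.

Proof sketch: Use <chi_rho, chi> = (1/|G|) sum_C |C| * chi_rho(C) * conj(chi(C)) with |G| = 10 for each irreducible chi in the table:
  <chi_rho, chi_1> = (1/10)[1*(8)*conj(1) + 2*(1/2 + sqrt(5)/2)*conj(1) + 2*(1/2 - sqrt(5)/2)*conj(1) + 5*(2)*conj(1)]
      = (1/10)[(8) + (1 + sqrt(5)) + (1 - sqrt(5)) + (10)] = 20/10 = 2
  <chi_rho, chi_2> = (1/10)[1*(8)*conj(1) + 2*(1/2 + sqrt(5)/2)*conj(1) + 2*(1/2 - sqrt(5)/2)*conj(1) + 5*(2)*conj(-1)]
      = (1/10)[(8) + (1 + sqrt(5)) + (1 - sqrt(5)) + (-10)] = 0/10 = 0
  <chi_rho, chi_3> = (1/10)[1*(8)*conj(2) + 2*(1/2 + sqrt(5)/2)*conj(-1/2 + sqrt(5)/2) + 2*(1/2 - sqrt(5)/2)*conj(-sqrt(5)/2 - 1/2) + 5*(2)*conj(0)]
      = (1/10)[(16) + (2) + (2) + (0)] = 20/10 = 2
  <chi_rho, chi_4> = (1/10)[1*(8)*conj(2) + 2*(1/2 + sqrt(5)/2)*conj(-sqrt(5)/2 - 1/2) + 2*(1/2 - sqrt(5)/2)*conj(-1/2 + sqrt(5)/2) + 5*(2)*conj(0)]
      = (1/10)[(16) + (-3 - sqrt(5)) + (-3 + sqrt(5)) + (0)] = 10/10 = 1
Dimension check: dim(rho) = sum (mult * dim) = 2*1 + 0*1 + 2*2 + 1*2 = 8 = chi_rho(e) = 8.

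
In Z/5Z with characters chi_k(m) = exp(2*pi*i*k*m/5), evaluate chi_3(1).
chi_3(1) = zeta_5^3 = exp(-4*I*pi/5)

Proof sketch: chi_3(1) = zeta_5^(3*1) = zeta_5^3. Since zeta_5^5 = 1, this equals zeta_5^3 = exp(2*pi*i*3/5) = exp(-4*I*pi/5).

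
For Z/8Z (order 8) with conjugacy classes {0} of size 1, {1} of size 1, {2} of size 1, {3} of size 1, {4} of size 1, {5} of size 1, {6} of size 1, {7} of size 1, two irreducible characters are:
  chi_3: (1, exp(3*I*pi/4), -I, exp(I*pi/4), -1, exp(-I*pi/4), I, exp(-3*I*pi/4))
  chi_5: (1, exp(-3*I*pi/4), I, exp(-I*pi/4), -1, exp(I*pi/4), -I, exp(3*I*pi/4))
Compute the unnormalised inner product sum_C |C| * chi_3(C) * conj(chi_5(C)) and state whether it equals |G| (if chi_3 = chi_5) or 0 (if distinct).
Sum = 0; so <chi_3, chi_5> = 0 (distinct irreducibles are orthogonal).

Why: Compute term by term over conjugacy classes (|C| * chi_3(C) * conj(chi_5(C))):
  1*(1)*conj(1) + 1*(exp(3*I*pi/4))*conj(exp(-3*I*pi/4)) + 1*(-I)*conj(I) + 1*(exp(I*pi/4))*conj(exp(-I*pi/4)) + 1*(-1)*conj(-1) + 1*(exp(-I*pi/4))*conj(exp(I*pi/4)) + 1*(I)*conj(-I) + 1*(exp(-3*I*pi/4))*conj(exp(3*I*pi/4))
  = (1) + (-I) + (-1) + (I) + (1) + (-I) + (-1) + (I)
  = 0.
(Exp terms are combined using exp(i*s)*conj(exp(i*t)) = exp(i*(s-t)), and sums of them are collapsed using the identity that for every m > 1 the m distinct m-th roots of unity sum to 0, e.g. 1 + exp(2*I*pi/3) + exp(-2*I*pi/3) = 0.)
Dividing by |G| = 8 gives 0/8 = 0, matching the row-orthogonality relation <chi_3, chi_5> = [chi_3 = chi_5].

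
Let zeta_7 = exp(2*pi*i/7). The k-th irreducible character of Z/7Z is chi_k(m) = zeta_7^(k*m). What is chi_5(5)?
chi_5(5) = zeta_7^25 = exp(-6*I*pi/7)

Derivation: chi_5(5) = zeta_7^(5*5) = zeta_7^25. Since zeta_7^7 = 1, this equals zeta_7^4 = exp(2*pi*i*4/7) = exp(-6*I*pi/7).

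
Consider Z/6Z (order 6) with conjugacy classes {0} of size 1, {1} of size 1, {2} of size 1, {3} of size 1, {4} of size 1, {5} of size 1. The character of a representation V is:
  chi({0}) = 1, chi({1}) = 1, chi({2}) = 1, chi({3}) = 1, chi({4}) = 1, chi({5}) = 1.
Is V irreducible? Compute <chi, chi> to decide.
Irreducible: <chi, chi> = 1.

Details: <chi, chi> = (1/|G|) sum_C |C| * |chi(C)|^2 = (1/6)[1*|1|^2 + 1*|1|^2 + 1*|1|^2 + 1*|1|^2 + 1*|1|^2 + 1*|1|^2]
  = (1/6)[(1) + (1) + (1) + (1) + (1) + (1)] = 6/6 = 1.
(Exp terms are combined using exp(i*s)*conj(exp(i*t)) = exp(i*(s-t)), and sums of them are collapsed using the identity that for every m > 1 the m distinct m-th roots of unity sum to 0, e.g. 1 + exp(2*I*pi/3) + exp(-2*I*pi/3) = 0.)
A character is irreducible iff <chi, chi> = 1, so this representation is irreducible.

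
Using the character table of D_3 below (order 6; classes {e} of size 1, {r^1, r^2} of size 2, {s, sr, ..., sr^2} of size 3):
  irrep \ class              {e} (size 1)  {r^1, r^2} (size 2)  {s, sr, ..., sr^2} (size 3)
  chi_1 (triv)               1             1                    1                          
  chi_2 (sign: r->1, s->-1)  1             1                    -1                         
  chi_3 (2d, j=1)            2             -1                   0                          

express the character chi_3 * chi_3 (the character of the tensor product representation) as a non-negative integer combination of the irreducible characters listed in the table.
chi_3 tensor chi_3 = chi_1 + chi_2 + chi_3 (all other irreducibles have multiplicity 0).

Proof sketch: The character of a tensor product is the pointwise product (chi_3 * chi_3)(C) = chi_3(C) * chi_3(C):
  {e}: (2)*(2), {r^1, r^2}: (-1)*(-1), {s, sr, ..., sr^2}: (0)*(0)
so (chi_3 * chi_3) takes values
  {e} -> 4, {r^1, r^2} -> 1, {s, sr, ..., sr^2} -> 0.
Now take the inner product of this character with each irreducible chi from the table, <chi_3*chi_3, chi> = (1/6) sum_C |C| (chi_3*chi_3)(C) conj(chi(C)):
  <chi_3*chi_3, chi_1> = (1/6)[1*(4)*conj(1) + 2*(1)*conj(1) + 3*(0)*conj(1)]
      = (1/6)[(4) + (2) + (0)] = 6/6 = 1
  <chi_3*chi_3, chi_2> = (1/6)[1*(4)*conj(1) + 2*(1)*conj(1) + 3*(0)*conj(-1)]
      = (1/6)[(4) + (2) + (0)] = 6/6 = 1
  <chi_3*chi_3, chi_3> = (1/6)[1*(4)*conj(2) + 2*(1)*conj(-1) + 3*(0)*conj(0)]
      = (1/6)[(8) + (-2) + (0)] = 6/6 = 1
Hence the multiplicities are chi_1: 1, chi_2: 1, chi_3: 1. Dimension check: dim(chi_3)*dim(chi_3) = 2*2 = 4 and sum (mult * dim) = 1*1 + 1*1 + 1*2 = 4.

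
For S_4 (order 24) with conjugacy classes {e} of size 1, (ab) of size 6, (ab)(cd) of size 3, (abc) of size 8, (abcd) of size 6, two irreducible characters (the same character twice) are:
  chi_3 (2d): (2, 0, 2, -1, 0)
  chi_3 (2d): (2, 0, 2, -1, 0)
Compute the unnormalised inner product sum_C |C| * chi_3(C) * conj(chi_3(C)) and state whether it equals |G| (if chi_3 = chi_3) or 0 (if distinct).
Sum = 24 = |G| = 24; so <chi_3, chi_3> = 1 (norm-1 confirms irreducibility).

Justification: Compute term by term over conjugacy classes (|C| * chi_3(C) * conj(chi_3(C))):
  1*(2)*conj(2) + 6*(0)*conj(0) + 3*(2)*conj(2) + 8*(-1)*conj(-1) + 6*(0)*conj(0)
  = (4) + (0) + (12) + (8) + (0)
  = 24.
Dividing by |G| = 24 gives 24/24 = 1, matching the row-orthogonality relation <chi_3, chi_3> = [chi_3 = chi_3].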